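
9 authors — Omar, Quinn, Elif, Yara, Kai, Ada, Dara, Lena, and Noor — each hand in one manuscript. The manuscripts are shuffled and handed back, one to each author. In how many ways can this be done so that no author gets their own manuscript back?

133496

Count assignments avoiding every fixed point. For any j of the 9 authors fixed to their own manuscript, the other 9−j can be arranged in (9−j)! ways.
By inclusion–exclusion this is Σ_{j=0}^{9} (−1)^j C(9,j)·(9−j)!.
Computing: 362880 − 362880 + 181440 − 60480 + 15120 − 3024 + 504 − 72 + 9 − 1 = 133496.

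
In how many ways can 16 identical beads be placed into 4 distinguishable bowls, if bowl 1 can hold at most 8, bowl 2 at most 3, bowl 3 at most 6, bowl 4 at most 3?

33

Without the upper bounds there are C(19,3) = 969 ways to split 16 among 4 bowls.
Subtract solutions that violate a single cap (substitute x_i' = x_i − (cap_i+1)): x_1 ≥ 9 gives C(10,3) = 120; x_2 ≥ 4 gives C(15,3) = 455; x_3 ≥ 7 gives C(12,3) = 220; x_4 ≥ 4 gives C(15,3) = 455. Together 1250.
Add back pairs where two caps are both exceeded: 20 + 1 + 20 + 56 + 165 + 56 = 318.
Subtract triples: 0 + 0 + 0 + 4 = 4.
By inclusion–exclusion the count is 969 − 1250 + 318 − 4 = 33.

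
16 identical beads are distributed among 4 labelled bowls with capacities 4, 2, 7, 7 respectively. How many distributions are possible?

By stars and bars, unrestricted non-negative solutions to x_1+…+x_4 = 16 number C(16+3,3) = 969.
Subtract solutions that violate a single cap (substitute x_i' = x_i − (cap_i+1)): x_1 ≥ 5 gives C(14,3) = 364; x_2 ≥ 3 gives C(16,3) = 560; x_3 ≥ 8 gives C(11,3) = 165; x_4 ≥ 8 gives C(11,3) = 165. Together 1254.
Add back pairs where two caps are both exceeded: 165 + 20 + 20 + 56 + 56 + 1 = 318.
Subtract triples: 1 + 1 + 0 + 0 = 2.
By inclusion–exclusion the count is 969 − 1254 + 318 − 2 = 31.

31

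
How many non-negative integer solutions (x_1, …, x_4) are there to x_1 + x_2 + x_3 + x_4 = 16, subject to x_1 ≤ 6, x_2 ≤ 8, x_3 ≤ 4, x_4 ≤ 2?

31

Without the upper bounds there are C(19,3) = 969 ways to split 16 among 4 variables.
Subtract solutions that violate a single cap (substitute x_i' = x_i − (cap_i+1)): x_1 ≥ 7 gives C(12,3) = 220; x_2 ≥ 9 gives C(10,3) = 120; x_3 ≥ 5 gives C(14,3) = 364; x_4 ≥ 3 gives C(16,3) = 560. Together 1264.
Add back pairs where two caps are both exceeded: 1 + 35 + 84 + 10 + 35 + 165 = 330.
Subtract triples: 0 + 0 + 4 + 0 = 4.
By inclusion–exclusion the count is 969 − 1264 + 330 − 4 = 31.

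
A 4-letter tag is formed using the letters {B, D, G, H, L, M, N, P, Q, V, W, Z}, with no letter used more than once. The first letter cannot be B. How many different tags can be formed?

The first letter has 12−1 = 11 choices (anything except B).
The remaining 3 letters are filled from the other 11 symbols without repetition: 11 × 10 × 9 = 990.
Total: 11 × 990 = 10890.

10890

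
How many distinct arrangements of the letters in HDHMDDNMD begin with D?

1680

Fix D in the first position and arrange the remaining 8 letters.
Those 8 letters have D appearing 3 times, H appearing twice, and M appearing twice, giving (8)!/(3!·2!·2!) = 1680.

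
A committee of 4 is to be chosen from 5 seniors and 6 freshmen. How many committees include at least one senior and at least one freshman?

Total 4-person selections from all 11: C(11,4) = 330.
Subtract selections that omit an entire group: no seniors → C(6,4) = 15; no freshmen → C(5,4) = 5.
Both groups omitted at once is impossible, so 330 − 20 = 310.

310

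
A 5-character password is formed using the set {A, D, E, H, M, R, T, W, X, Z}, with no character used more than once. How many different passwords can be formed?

30240

This is a permutation of 5 out of 10: P(10,5) = 10!/5!.
10 × 9 × 8 × 7 × 6 = 30240.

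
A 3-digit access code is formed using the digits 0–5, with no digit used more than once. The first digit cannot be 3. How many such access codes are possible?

100

The first digit has 6−1 = 5 choices (anything except 3).
The remaining 2 digits are filled from the other 5 symbols without repetition: 5 × 4 = 20.
Total: 5 × 20 = 100.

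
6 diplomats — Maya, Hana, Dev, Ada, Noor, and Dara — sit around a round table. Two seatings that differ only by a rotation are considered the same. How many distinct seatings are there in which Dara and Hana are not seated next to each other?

All circular seatings of 6 people number (5)! = 120.
Those with Dara next to Hana: fuse the pair into one unit and seat 5 units around a circle — 2·(4)! = 48.
Subtracting, 120 − 48 = 72.

72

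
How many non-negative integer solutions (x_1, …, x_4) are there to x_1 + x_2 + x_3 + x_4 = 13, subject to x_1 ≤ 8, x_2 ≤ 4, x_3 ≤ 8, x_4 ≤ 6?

245

By stars and bars, unrestricted non-negative solutions to x_1+…+x_4 = 13 number C(13+3,3) = 560.
Subtract solutions that violate a single cap (substitute x_i' = x_i − (cap_i+1)): x_1 ≥ 9 gives C(7,3) = 35; x_2 ≥ 5 gives C(11,3) = 165; x_3 ≥ 9 gives C(7,3) = 35; x_4 ≥ 7 gives C(9,3) = 84. Together 319.
Add back pairs where two caps are both exceeded: 0 + 0 + 0 + 0 + 4 + 0 = 4.
By inclusion–exclusion the count is 560 − 319 + 4 = 245.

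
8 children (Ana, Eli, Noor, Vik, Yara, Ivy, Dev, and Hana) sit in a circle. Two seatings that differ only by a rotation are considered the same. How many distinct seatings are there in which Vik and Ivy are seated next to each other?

Glue Vik and Ivy into a block (2 internal orders). Seating 7 units around a circle gives (6)! arrangements.
So 2 × (6)! = 2 × 720 = 1440.

1440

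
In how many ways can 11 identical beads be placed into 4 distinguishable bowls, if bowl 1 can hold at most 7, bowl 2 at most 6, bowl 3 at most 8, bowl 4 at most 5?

243

Ignoring the caps, the number of non-negative solutions to x_1+…+x_4 = 11 is C(14,3) = 364.
Subtract solutions that violate a single cap (substitute x_i' = x_i − (cap_i+1)): x_1 ≥ 8 gives C(6,3) = 20; x_2 ≥ 7 gives C(7,3) = 35; x_3 ≥ 9 gives C(5,3) = 10; x_4 ≥ 6 gives C(8,3) = 56. Together 121.
No two caps can be exceeded simultaneously, so the pair terms are all 0.
By inclusion–exclusion the count is 364 − 121 + 0 = 243.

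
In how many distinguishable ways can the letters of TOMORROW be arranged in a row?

TOMORROW has 8 letters with O appearing 3 times and R appearing twice.
The number of distinct arrangements is 8!/(3!·2!) = 40320/12 = 3360.

3360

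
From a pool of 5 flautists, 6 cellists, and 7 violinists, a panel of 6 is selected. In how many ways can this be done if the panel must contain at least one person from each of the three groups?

Unrestricted: C(18,6) = 18564 ways to pick any 6 of the 18.
Subtract selections that omit an entire group: no flautists → C(13,6) = 1716; no cellists → C(12,6) = 924; no violinists → C(11,6) = 462.
Add back selections omitting two groups (i.e. drawn from a single group): C(5,6) + C(6,6) + C(7,6) = 8.
By inclusion–exclusion: 18564 − 3102 + 8 = 15470.

15470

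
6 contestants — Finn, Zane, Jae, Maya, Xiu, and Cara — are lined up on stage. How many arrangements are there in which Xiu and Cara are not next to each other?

Of the 6! = 720 arrangements, those with Xiu and Cara adjacent number 2 × 5! = 240 (treat the pair as a block with 2 internal orders).
So 720 − 240 = 480 arrangements keep them apart.

480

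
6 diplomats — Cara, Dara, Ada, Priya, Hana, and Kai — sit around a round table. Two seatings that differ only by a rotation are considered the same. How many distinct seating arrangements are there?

120

Seat Cara anywhere (absorbing the rotational symmetry), then permute the other 5: (5)! = 120.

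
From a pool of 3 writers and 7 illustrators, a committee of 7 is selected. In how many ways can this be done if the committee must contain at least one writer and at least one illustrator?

119

Unrestricted: C(10,7) = 120 ways to pick any 7 of the 10.
Subtract selections that omit an entire group: no writers → C(7,7) = 1; no illustrators → C(3,7) = 0.
Both groups omitted at once is impossible, so 120 − 1 = 119.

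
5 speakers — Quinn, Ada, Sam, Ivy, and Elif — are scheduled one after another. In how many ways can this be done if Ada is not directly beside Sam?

Of the 5! = 120 arrangements, those with Ada and Sam adjacent number 2 × 4! = 48 (treat the pair as a block with 2 internal orders).
So 120 − 48 = 72 arrangements keep them apart.

72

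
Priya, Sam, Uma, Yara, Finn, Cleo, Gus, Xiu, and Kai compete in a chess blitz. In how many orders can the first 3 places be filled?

504

There are 9 choices for 1st place, 8 for 2nd, and 7 for 3rd.
That gives 9 × 8 × 7 = 504.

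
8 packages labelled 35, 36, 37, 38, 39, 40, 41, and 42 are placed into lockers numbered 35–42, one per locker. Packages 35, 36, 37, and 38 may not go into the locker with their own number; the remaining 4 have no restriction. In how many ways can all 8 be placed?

Let Aᵢ (for 35 ≤ i ≤ 38) be the placements that put package i in its forbidden locker. Any j of these fix j positions, leaving (8−j)! ways to fill the rest, and there are C(4,j) ways to pick which j.
By inclusion–exclusion, the number of valid placements is Σ_{j=0}^{4} (−1)^j C(4,j)·(8−j)!.
Computing: 40320 − 20160 + 4320 − 480 + 24 = 24024.

24024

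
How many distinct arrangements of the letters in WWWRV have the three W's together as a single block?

Treat the 3 copies of W as a single block. The multiset to arrange is then {WWW, R, V}, 3 items in all.
All 3 items are distinct, so there are (3)! = 6 arrangements.

6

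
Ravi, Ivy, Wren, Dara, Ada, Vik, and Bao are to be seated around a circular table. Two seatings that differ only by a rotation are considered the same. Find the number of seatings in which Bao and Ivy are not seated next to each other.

All circular seatings of 7 people number (6)! = 720.
Seatings with Bao beside Ivy: treat them as a block with 2 internal orders, giving 2 × (5)! = 240.
Subtracting, 720 − 240 = 480.

480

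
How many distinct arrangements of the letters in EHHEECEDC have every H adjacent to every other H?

Treat the 2 copies of H as a single block. The multiset to arrange is then {HH, C, C, D, E, E, E, E}, 8 items in all.
That gives (8)!/(4!·2!) = 840 arrangements.

840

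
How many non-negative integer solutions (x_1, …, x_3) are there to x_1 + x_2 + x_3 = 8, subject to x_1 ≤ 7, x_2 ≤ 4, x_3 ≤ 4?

Without the upper bounds there are C(10,2) = 45 ways to split 8 among 3 variables.
Subtract solutions that violate a single cap (substitute x_i' = x_i − (cap_i+1)): x_1 ≥ 8 gives C(2,2) = 1; x_2 ≥ 5 gives C(5,2) = 10; x_3 ≥ 5 gives C(5,2) = 10. Together 21.
No two caps can be exceeded simultaneously, so the pair terms are all 0.
By inclusion–exclusion the count is 45 − 21 + 0 = 24.

24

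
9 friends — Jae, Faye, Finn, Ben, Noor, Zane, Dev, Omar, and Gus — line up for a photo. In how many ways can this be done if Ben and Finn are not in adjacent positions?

282240

There are 9! = 362880 arrangements in all. If Ben and Finn are adjacent, merging them into one block gives 2·(8)! = 80640 arrangements.
Complementary counting: 362880 − 80640 = 282240.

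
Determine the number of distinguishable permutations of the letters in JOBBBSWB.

The 8 letters of JOBBBSWB have repeats: B appearing 4 times.
The number of distinct arrangements is 8!/(4!) = 40320/24 = 1680.

1680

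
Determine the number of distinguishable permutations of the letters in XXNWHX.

120

The 6 letters of XXNWHX have repeats: X appearing 3 times.
Dividing 6! = 720 by 3! = 6 for the repeated letters gives 120.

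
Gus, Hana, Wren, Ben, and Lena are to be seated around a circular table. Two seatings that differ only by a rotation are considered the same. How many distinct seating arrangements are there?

24

Seat Gus anywhere (absorbing the rotational symmetry), then permute the other 4: (4)! = 24.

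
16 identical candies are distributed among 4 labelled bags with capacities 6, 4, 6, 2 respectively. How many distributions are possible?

10

By stars and bars, unrestricted non-negative solutions to x_1+…+x_4 = 16 number C(16+3,3) = 969.
Subtract solutions that violate a single cap (substitute x_i' = x_i − (cap_i+1)): x_1 ≥ 7 gives C(12,3) = 220; x_2 ≥ 5 gives C(14,3) = 364; x_3 ≥ 7 gives C(12,3) = 220; x_4 ≥ 3 gives C(16,3) = 560. Together 1364.
Add back pairs where two caps are both exceeded: 35 + 10 + 84 + 35 + 165 + 84 = 413.
Subtract triples: 0 + 4 + 0 + 4 = 8.
By inclusion–exclusion the count is 969 − 1364 + 413 − 8 = 10.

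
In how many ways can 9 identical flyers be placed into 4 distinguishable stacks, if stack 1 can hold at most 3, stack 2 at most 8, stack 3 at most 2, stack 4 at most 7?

85

Ignoring the caps, the number of non-negative solutions to x_1+…+x_4 = 9 is C(12,3) = 220.
Subtract solutions that violate a single cap (substitute x_i' = x_i − (cap_i+1)): x_1 ≥ 4 gives C(8,3) = 56; x_2 ≥ 9 gives C(3,3) = 1; x_3 ≥ 3 gives C(9,3) = 84; x_4 ≥ 8 gives C(4,3) = 4. Together 145.
Add back pairs where two caps are both exceeded: 0 + 10 + 0 + 0 + 0 + 0 = 10.
By inclusion–exclusion the count is 220 − 145 + 10 = 85.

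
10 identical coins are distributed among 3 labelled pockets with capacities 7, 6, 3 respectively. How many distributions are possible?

22

By stars and bars, unrestricted non-negative solutions to x_1+…+x_3 = 10 number C(10+2,2) = 66.
Subtract solutions that violate a single cap (substitute x_i' = x_i − (cap_i+1)): x_1 ≥ 8 gives C(4,2) = 6; x_2 ≥ 7 gives C(5,2) = 10; x_3 ≥ 4 gives C(8,2) = 28. Together 44.
No two caps can be exceeded simultaneously, so the pair terms are all 0.
By inclusion–exclusion the count is 66 − 44 + 0 = 22.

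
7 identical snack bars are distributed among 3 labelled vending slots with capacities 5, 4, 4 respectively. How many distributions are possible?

21

Ignoring the caps, the number of non-negative solutions to x_1+…+x_3 = 7 is C(9,2) = 36.
Subtract solutions that violate a single cap (substitute x_i' = x_i − (cap_i+1)): x_1 ≥ 6 gives C(3,2) = 3; x_2 ≥ 5 gives C(4,2) = 6; x_3 ≥ 5 gives C(4,2) = 6. Together 15.
No two caps can be exceeded simultaneously, so the pair terms are all 0.
By inclusion–exclusion the count is 36 − 15 + 0 = 21.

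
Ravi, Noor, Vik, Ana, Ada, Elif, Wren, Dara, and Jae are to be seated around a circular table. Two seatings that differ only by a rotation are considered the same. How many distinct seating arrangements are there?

Around a circle, 9 distinct people have 9!/9 = (8)! = 40320 rotationally distinct seatings.

40320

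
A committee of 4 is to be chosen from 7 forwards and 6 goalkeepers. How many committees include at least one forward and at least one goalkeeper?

665

Unrestricted: C(13,4) = 715 ways to pick any 4 of the 13.
Subtract selections that omit an entire group: no forwards → C(6,4) = 15; no goalkeepers → C(7,4) = 35.
Both groups omitted at once is impossible, so 715 − 50 = 665.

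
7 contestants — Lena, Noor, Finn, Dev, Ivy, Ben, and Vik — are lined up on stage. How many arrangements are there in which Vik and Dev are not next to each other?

3600

Of the 7! = 5040 arrangements, those with Vik and Dev adjacent number 2 × 6! = 1440 (treat the pair as a block with 2 internal orders).
So 5040 − 1440 = 3600 arrangements keep them apart.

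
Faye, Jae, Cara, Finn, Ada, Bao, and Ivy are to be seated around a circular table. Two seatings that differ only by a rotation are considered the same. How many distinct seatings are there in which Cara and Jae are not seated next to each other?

480

Without the restriction there are (6)! = 720 seatings.
Seatings with Cara beside Jae: treat them as a block with 2 internal orders, giving 2 × (5)! = 240.
Subtracting, 720 − 240 = 480.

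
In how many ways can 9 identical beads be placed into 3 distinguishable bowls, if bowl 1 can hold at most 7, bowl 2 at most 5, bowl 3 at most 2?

15

Without the upper bounds there are C(11,2) = 55 ways to split 9 among 3 bowls.
Subtract solutions that violate a single cap (substitute x_i' = x_i − (cap_i+1)): x_1 ≥ 8 gives C(3,2) = 3; x_2 ≥ 6 gives C(5,2) = 10; x_3 ≥ 3 gives C(8,2) = 28. Together 41.
Add back pairs where two caps are both exceeded: 0 + 0 + 1 = 1.
By inclusion–exclusion the count is 55 − 41 + 1 = 15.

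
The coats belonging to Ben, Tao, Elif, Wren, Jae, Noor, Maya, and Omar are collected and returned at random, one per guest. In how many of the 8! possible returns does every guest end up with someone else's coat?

This is the derangement count D_8: permutations of 8 items with no fixed point.
By inclusion–exclusion this is Σ_{j=0}^{8} (−1)^j C(8,j)·(8−j)!.
Computing: 40320 − 40320 + 20160 − 6720 + 1680 − 336 + 56 − 8 + 1 = 14833.

14833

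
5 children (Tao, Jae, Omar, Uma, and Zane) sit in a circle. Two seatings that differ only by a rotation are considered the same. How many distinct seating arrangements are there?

Fix one person's seat to break rotational symmetry; the remaining 4 people can be arranged in (4)! = 24 ways.

24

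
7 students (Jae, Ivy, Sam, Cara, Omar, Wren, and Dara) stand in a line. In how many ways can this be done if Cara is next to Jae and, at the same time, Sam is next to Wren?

480

Treat {Cara,Jae} as one block (2 orders) and {Sam,Wren} as another (2 orders).
That leaves 5 units to arrange: 2 × 2 × 5! = 4 × 120 = 480.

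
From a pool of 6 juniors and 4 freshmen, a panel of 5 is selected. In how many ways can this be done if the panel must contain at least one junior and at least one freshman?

246

Total 5-person selections from all 10: C(10,5) = 252.
Selections missing a whole group: no juniors → C(4,5) = 0; no freshmen → C(6,5) = 6.
Both groups omitted at once is impossible, so 252 − 6 = 246.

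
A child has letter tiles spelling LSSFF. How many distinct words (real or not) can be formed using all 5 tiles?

30

The 5 letters of LSSFF have repeats: F appearing twice and S appearing twice.
The number of distinct arrangements is 5!/(2!·2!) = 120/4 = 30.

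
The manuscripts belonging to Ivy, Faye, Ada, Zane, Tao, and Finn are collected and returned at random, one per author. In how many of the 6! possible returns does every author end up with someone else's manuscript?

265

This is the derangement count D_6: permutations of 6 items with no fixed point.
By inclusion–exclusion this is Σ_{j=0}^{6} (−1)^j C(6,j)·(6−j)!.
Computing: 720 − 720 + 360 − 120 + 30 − 6 + 1 = 265.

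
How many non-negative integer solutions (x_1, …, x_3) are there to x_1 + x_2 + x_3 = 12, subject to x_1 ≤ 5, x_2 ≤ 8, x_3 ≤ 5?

Without the upper bounds there are C(14,2) = 91 ways to split 12 among 3 variables.
Subtract solutions that violate a single cap (substitute x_i' = x_i − (cap_i+1)): x_1 ≥ 6 gives C(8,2) = 28; x_2 ≥ 9 gives C(5,2) = 10; x_3 ≥ 6 gives C(8,2) = 28. Together 66.
Add back pairs where two caps are both exceeded: 0 + 1 + 0 = 1.
By inclusion–exclusion the count is 91 − 66 + 1 = 26.

26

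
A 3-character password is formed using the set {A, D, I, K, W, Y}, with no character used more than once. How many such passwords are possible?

Choose and order 3 of the 6 symbols: the first character has 6 options, the next 5, then 4.
6 × 5 × 4 = 120.

120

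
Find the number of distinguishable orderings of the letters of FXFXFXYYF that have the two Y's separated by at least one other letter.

Total arrangements of FXFXFXYYF: 9!/(4!·3!·2!) = 1260.
Arrangements with the Y's together: treat YY as one letter, giving (8)!/(4!·3!) = 280.
Subtracting, 1260 − 280 = 980 arrangements keep the Y's apart.

980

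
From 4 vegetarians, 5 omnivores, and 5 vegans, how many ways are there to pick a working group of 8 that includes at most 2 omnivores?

Split by how many omnivores are chosen (0 through 2).
Sum: C(5,0)·C(9,8) + C(5,1)·C(9,7) + C(5,2)·C(9,6) = 9 + 180 + 840 = 1029.

1029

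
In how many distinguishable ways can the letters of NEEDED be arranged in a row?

60

NEEDED has 6 letters with D appearing twice and E appearing 3 times.
So there are 6! / (3!·2!) = 60 distinguishable arrangements.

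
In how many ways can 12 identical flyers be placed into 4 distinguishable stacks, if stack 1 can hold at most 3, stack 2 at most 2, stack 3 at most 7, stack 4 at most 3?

19

Ignoring the caps, the number of non-negative solutions to x_1+…+x_4 = 12 is C(15,3) = 455.
Subtract solutions that violate a single cap (substitute x_i' = x_i − (cap_i+1)): x_1 ≥ 4 gives C(11,3) = 165; x_2 ≥ 3 gives C(12,3) = 220; x_3 ≥ 8 gives C(7,3) = 35; x_4 ≥ 4 gives C(11,3) = 165. Together 585.
Add back pairs where two caps are both exceeded: 56 + 1 + 35 + 4 + 56 + 1 = 153.
Subtract triples: 0 + 4 + 0 + 0 = 4.
By inclusion–exclusion the count is 455 − 585 + 153 − 4 = 19.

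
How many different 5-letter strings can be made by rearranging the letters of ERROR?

The 5 letters of ERROR have repeats: R appearing 3 times.
So there are 5! / (3!) = 20 distinguishable arrangements.

20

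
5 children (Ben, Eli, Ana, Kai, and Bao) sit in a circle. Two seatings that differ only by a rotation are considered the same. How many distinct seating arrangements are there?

Fix one person's seat to break rotational symmetry; the remaining 4 people can be arranged in (4)! = 24 ways.

24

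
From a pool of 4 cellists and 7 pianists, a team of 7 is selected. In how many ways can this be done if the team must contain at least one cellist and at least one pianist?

Total 7-person selections from all 11: C(11,7) = 330.
Subtract selections that omit an entire group: no cellists → C(7,7) = 1; no pianists → C(4,7) = 0.
Both groups omitted at once is impossible, so 330 − 1 = 329.

329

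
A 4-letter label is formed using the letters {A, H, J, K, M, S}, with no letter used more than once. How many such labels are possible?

Choose and order 4 of the 6 symbols: the first letter has 6 options, the next 5, then 4, 3.
That product is 6 × 5 × 4 × 3 = 360.

360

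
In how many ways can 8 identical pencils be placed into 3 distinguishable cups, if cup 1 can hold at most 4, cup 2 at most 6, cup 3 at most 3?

By stars and bars, unrestricted non-negative solutions to x_1+…+x_3 = 8 number C(8+2,2) = 45.
Subtract solutions that violate a single cap (substitute x_i' = x_i − (cap_i+1)): x_1 ≥ 5 gives C(5,2) = 10; x_2 ≥ 7 gives C(3,2) = 3; x_3 ≥ 4 gives C(6,2) = 15. Together 28.
No two caps can be exceeded simultaneously, so the pair terms are all 0.
By inclusion–exclusion the count is 45 − 28 + 0 = 17.

17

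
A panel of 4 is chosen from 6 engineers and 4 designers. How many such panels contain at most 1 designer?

Split by how many designers are chosen (0 through 1).
Sum: C(4,0)·C(6,4) + C(4,1)·C(6,3) = 15 + 80 = 95.

95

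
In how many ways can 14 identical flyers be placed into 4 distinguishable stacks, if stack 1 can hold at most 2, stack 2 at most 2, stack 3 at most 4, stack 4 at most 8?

By stars and bars, unrestricted non-negative solutions to x_1+…+x_4 = 14 number C(14+3,3) = 680.
Subtract solutions that violate a single cap (substitute x_i' = x_i − (cap_i+1)): x_1 ≥ 3 gives C(14,3) = 364; x_2 ≥ 3 gives C(14,3) = 364; x_3 ≥ 5 gives C(12,3) = 220; x_4 ≥ 9 gives C(8,3) = 56. Together 1004.
Add back pairs where two caps are both exceeded: 165 + 84 + 10 + 84 + 10 + 1 = 354.
Subtract triples: 20 + 0 + 0 + 0 = 20.
By inclusion–exclusion the count is 680 − 1004 + 354 − 20 = 10.

10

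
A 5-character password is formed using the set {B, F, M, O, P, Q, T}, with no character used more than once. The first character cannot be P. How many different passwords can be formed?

The first character has 7−1 = 6 choices (anything except P).
The remaining 4 characters are filled from the other 6 symbols without repetition: 6 × 5 × 4 × 3 = 360.
Total: 6 × 360 = 2160.

2160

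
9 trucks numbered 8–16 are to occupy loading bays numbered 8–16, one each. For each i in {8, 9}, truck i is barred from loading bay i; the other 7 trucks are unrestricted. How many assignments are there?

287280

Let Aᵢ (for i ∈ {8, 9}) be the placements that put truck i in its forbidden loading bay. Any j of these fix j positions, leaving (9−j)! ways to fill the rest, and there are C(2,j) ways to pick which j.
By inclusion–exclusion, the number of valid placements is Σ_{j=0}^{2} (−1)^j C(2,j)·(9−j)!.
Computing: 362880 − 80640 + 5040 = 287280.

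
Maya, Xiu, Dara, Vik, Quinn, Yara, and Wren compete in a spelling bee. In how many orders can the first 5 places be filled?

2520

This is an ordered selection of 5 from 7: P(7,5).
That gives 7 × 6 × 5 × 4 × 3 = 2520.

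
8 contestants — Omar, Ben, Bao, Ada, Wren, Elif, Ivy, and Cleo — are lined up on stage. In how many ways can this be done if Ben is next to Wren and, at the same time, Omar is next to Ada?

2880

Treat {Ben,Wren} as one block (2 orders) and {Omar,Ada} as another (2 orders).
That leaves 6 units to arrange: 2 × 2 × 6! = 4 × 720 = 2880.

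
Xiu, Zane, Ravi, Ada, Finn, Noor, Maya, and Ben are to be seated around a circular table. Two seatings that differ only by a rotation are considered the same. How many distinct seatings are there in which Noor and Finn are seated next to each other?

Glue Noor and Finn into a block (2 internal orders). Seating 7 units around a circle gives (6)! arrangements.
So 2 × (6)! = 2 × 720 = 1440.

1440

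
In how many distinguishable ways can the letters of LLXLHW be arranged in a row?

120

Letter multiplicities in LLXLHW: H×1, L×3, W×1, X×1.
Dividing 6! = 720 by 3! = 6 for the repeated letters gives 120.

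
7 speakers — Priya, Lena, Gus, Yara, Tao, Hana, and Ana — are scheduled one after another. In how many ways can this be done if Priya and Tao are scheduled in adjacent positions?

Treat {Priya, Tao} as a single unit. There are 6 units to order, and the pair itself can be ordered 2 ways.
That gives 2 × 6! = 2 × 720 = 1440.

1440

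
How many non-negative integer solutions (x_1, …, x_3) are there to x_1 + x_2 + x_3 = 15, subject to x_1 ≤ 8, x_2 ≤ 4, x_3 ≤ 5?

6

Ignoring the caps, the number of non-negative solutions to x_1+…+x_3 = 15 is C(17,2) = 136.
Subtract solutions that violate a single cap (substitute x_i' = x_i − (cap_i+1)): x_1 ≥ 9 gives C(8,2) = 28; x_2 ≥ 5 gives C(12,2) = 66; x_3 ≥ 6 gives C(11,2) = 55. Together 149.
Add back pairs where two caps are both exceeded: 3 + 1 + 15 = 19.
By inclusion–exclusion the count is 136 − 149 + 19 = 6.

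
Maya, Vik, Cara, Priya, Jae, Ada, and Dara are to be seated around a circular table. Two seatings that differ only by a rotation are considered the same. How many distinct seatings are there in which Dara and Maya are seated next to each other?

Treat {Dara, Maya} as one unit (2 internal orders) and seat the resulting 6 units around the table: (5)! circular arrangements.
So 2 × (5)! = 2 × 120 = 240.

240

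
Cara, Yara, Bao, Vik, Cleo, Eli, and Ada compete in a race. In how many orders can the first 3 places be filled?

210

There are 7 choices for 1st place, 6 for 2nd, and 5 for 3rd.
That gives 7 × 6 × 5 = 210.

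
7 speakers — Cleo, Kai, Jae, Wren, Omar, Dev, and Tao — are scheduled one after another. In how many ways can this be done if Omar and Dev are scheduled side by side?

1440

Place the 5 others and the Omar-Dev pair as 6 objects in a line; the pair has 2 internal arrangements.
So the count is 2·(6)! = 1440.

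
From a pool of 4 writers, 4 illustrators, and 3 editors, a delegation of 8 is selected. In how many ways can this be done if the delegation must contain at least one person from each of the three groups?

With no constraint there are C(11,8) = 165 possible selections.
Subtract selections that omit an entire group: no writers → C(7,8) = 0; no illustrators → C(7,8) = 0; no editors → C(8,8) = 1.
Add back selections omitting two groups (i.e. drawn from a single group): C(4,8) + C(4,8) + C(3,8) = 0.
By inclusion–exclusion: 165 − 1 + 0 = 164.

164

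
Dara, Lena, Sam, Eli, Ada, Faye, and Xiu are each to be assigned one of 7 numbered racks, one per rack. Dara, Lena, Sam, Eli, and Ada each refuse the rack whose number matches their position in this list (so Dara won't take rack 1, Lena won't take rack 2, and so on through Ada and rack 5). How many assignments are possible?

Let Aᵢ (for 1 ≤ i ≤ 5) be the placements that put person i in their forbidden rack. Any j of these fix j positions, leaving (7−j)! ways to fill the rest, and there are C(5,j) ways to pick which j.
By inclusion–exclusion, the number of valid placements is Σ_{j=0}^{5} (−1)^j C(5,j)·(7−j)!.
Computing: 5040 − 3600 + 1200 − 240 + 30 − 2 = 2428.

2428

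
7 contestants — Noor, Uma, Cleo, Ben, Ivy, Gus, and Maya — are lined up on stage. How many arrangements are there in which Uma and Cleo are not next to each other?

There are 7! = 5040 arrangements in all. If Uma and Cleo are adjacent, merging them into one block gives 2·(6)! = 1440 arrangements.
Complementary counting: 5040 − 1440 = 3600.

3600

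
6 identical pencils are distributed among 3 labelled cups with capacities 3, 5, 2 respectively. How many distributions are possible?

11

Without the upper bounds there are C(8,2) = 28 ways to split 6 among 3 cups.
Subtract solutions that violate a single cap (substitute x_i' = x_i − (cap_i+1)): x_1 ≥ 4 gives C(4,2) = 6; x_2 ≥ 6 gives C(2,2) = 1; x_3 ≥ 3 gives C(5,2) = 10. Together 17.
No two caps can be exceeded simultaneously, so the pair terms are all 0.
By inclusion–exclusion the count is 28 − 17 + 0 = 11.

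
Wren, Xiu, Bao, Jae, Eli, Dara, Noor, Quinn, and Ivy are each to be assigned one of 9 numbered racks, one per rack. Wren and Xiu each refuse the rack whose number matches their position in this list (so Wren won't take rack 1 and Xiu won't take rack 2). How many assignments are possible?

Let Aᵢ (for i ∈ {1, 2}) be the placements that put person i in their forbidden rack. Any j of these fix j positions, leaving (9−j)! ways to fill the rest, and there are C(2,j) ways to pick which j.
By inclusion–exclusion, the number of valid placements is Σ_{j=0}^{2} (−1)^j C(2,j)·(9−j)!.
Computing: 362880 − 80640 + 5040 = 287280.

287280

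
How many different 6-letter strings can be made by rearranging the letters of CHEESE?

Letter multiplicities in CHEESE: C×1, E×3, H×1, S×1.
So there are 6! / (3!) = 120 distinguishable arrangements.

120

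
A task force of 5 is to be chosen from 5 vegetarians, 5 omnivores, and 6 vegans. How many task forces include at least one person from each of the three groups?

Unrestricted: C(16,5) = 4368 ways to pick any 5 of the 16.
Selections missing a whole group: no vegetarians → C(11,5) = 462; no omnivores → C(11,5) = 462; no vegans → C(10,5) = 252.
Add back selections omitting two groups (i.e. drawn from a single group): C(5,5) + C(5,5) + C(6,5) = 8.
By inclusion–exclusion: 4368 − 1176 + 8 = 3200.

3200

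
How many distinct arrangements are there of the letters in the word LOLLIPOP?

1680

Letter multiplicities in LOLLIPOP: I×1, L×3, O×2, P×2.
Dividing 8! = 40320 by 3!·2!·2! = 24 for the repeated letters gives 1680.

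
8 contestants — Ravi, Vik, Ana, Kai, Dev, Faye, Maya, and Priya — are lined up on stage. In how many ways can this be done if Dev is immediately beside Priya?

Place the 6 others and the Dev-Priya pair as 7 objects in a line; the pair has 2 internal arrangements.
That gives 2 × 7! = 2 × 5040 = 10080.

10080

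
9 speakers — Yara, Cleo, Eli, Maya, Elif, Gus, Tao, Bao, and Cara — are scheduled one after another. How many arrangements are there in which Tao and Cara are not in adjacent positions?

Of the 9! = 362880 arrangements, those with Tao and Cara adjacent number 2 × 8! = 80640 (treat the pair as a block with 2 internal orders).
So 362880 − 80640 = 282240 arrangements keep them apart.

282240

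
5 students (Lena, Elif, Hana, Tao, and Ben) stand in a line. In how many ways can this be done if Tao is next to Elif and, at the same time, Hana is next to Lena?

Treat {Tao,Elif} as one block (2 orders) and {Hana,Lena} as another (2 orders).
That leaves 3 units to arrange: 2 × 2 × 3! = 4 × 6 = 24.

24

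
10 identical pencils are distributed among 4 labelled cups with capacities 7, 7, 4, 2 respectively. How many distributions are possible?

Without the upper bounds there are C(13,3) = 286 ways to split 10 among 4 cups.
Subtract solutions that violate a single cap (substitute x_i' = x_i − (cap_i+1)): x_1 ≥ 8 gives C(5,3) = 10; x_2 ≥ 8 gives C(5,3) = 10; x_3 ≥ 5 gives C(8,3) = 56; x_4 ≥ 3 gives C(10,3) = 120. Together 196.
Add back pairs where two caps are both exceeded: 0 + 0 + 0 + 0 + 0 + 10 = 10.
By inclusion–exclusion the count is 286 − 196 + 10 = 100.

100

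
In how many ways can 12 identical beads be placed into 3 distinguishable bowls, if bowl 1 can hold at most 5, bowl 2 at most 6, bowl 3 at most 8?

32

Ignoring the caps, the number of non-negative solutions to x_1+…+x_3 = 12 is C(14,2) = 91.
Subtract solutions that violate a single cap (substitute x_i' = x_i − (cap_i+1)): x_1 ≥ 6 gives C(8,2) = 28; x_2 ≥ 7 gives C(7,2) = 21; x_3 ≥ 9 gives C(5,2) = 10. Together 59.
No two caps can be exceeded simultaneously, so the pair terms are all 0.
By inclusion–exclusion the count is 91 − 59 + 0 = 32.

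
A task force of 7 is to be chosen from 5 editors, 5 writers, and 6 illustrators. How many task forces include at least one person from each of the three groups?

10660

With no constraint there are C(16,7) = 11440 possible selections.
Subtract selections that omit an entire group: no editors → C(11,7) = 330; no writers → C(11,7) = 330; no illustrators → C(10,7) = 120.
Add back selections omitting two groups (i.e. drawn from a single group): C(5,7) + C(5,7) + C(6,7) = 0.
By inclusion–exclusion: 11440 − 780 + 0 = 10660.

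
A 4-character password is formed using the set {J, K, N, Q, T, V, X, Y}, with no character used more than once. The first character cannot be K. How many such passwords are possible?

1470

The first character has 8−1 = 7 choices (anything except K).
The remaining 3 characters are filled from the other 7 symbols without repetition: 7 × 6 × 5 = 210.
Total: 7 × 210 = 1470.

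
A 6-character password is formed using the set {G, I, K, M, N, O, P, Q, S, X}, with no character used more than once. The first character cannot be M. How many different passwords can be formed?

136080

The first character has 10−1 = 9 choices (anything except M).
The remaining 5 characters are filled from the other 9 symbols without repetition: 9 × 8 × 7 × 6 × 5 = 15120.
Total: 9 × 15120 = 136080.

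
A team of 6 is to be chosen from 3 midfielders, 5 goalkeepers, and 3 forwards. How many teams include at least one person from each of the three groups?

405

With no constraint there are C(11,6) = 462 possible selections.
Subtract selections that omit an entire group: no midfielders → C(8,6) = 28; no goalkeepers → C(6,6) = 1; no forwards → C(8,6) = 28.
Add back selections omitting two groups (i.e. drawn from a single group): C(3,6) + C(5,6) + C(3,6) = 0.
By inclusion–exclusion: 462 − 57 + 0 = 405.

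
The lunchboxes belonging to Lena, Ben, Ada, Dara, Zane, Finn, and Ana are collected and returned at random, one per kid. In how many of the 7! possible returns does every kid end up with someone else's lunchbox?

This is the derangement count D_7: permutations of 7 items with no fixed point.
By inclusion–exclusion this is Σ_{j=0}^{7} (−1)^j C(7,j)·(7−j)!.
Computing: 5040 − 5040 + 2520 − 840 + 210 − 42 + 7 − 1 = 1854.

1854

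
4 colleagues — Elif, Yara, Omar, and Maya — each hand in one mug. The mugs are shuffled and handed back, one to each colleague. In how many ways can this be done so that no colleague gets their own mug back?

This is the derangement count D_4: permutations of 4 items with no fixed point.
By inclusion–exclusion this is Σ_{j=0}^{4} (−1)^j C(4,j)·(4−j)!.
Computing: 24 − 24 + 12 − 4 + 1 = 9.

9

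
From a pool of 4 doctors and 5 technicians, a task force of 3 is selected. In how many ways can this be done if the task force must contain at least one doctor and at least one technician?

With no constraint there are C(9,3) = 84 possible selections.
Subtract selections that omit an entire group: no doctors → C(5,3) = 10; no technicians → C(4,3) = 4.
Both groups omitted at once is impossible, so 84 − 14 = 70.

70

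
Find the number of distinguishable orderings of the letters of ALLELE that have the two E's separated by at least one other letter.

40

Total arrangements of ALLELE: 6!/(3!·2!) = 60.
If the two E's are adjacent, glue them into one block, leaving 5 items to arrange: (5)!/(3!) = 20 ways.
Hence 60 − 20 = 40.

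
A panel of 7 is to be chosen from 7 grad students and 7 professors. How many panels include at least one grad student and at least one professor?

3430

Unrestricted: C(14,7) = 3432 ways to pick any 7 of the 14.
Selections missing a whole group: no grad students → C(7,7) = 1; no professors → C(7,7) = 1.
Both groups omitted at once is impossible, so 3432 − 2 = 3430.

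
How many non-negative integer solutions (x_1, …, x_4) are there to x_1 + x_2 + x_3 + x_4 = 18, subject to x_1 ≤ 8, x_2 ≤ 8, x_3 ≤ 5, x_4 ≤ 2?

46

By stars and bars, unrestricted non-negative solutions to x_1+…+x_4 = 18 number C(18+3,3) = 1330.
Subtract solutions that violate a single cap (substitute x_i' = x_i − (cap_i+1)): x_1 ≥ 9 gives C(12,3) = 220; x_2 ≥ 9 gives C(12,3) = 220; x_3 ≥ 6 gives C(15,3) = 455; x_4 ≥ 3 gives C(18,3) = 816. Together 1711.
Add back pairs where two caps are both exceeded: 1 + 20 + 84 + 20 + 84 + 220 = 429.
Subtract triples: 0 + 0 + 1 + 1 = 2.
By inclusion–exclusion the count is 1330 − 1711 + 429 − 2 = 46.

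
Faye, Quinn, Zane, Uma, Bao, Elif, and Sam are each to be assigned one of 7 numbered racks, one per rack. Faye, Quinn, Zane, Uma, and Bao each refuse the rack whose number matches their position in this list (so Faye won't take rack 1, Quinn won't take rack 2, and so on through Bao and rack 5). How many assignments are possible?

2428

Let Aᵢ (for 1 ≤ i ≤ 5) be the placements that put person i in their forbidden rack. Any j of these fix j positions, leaving (7−j)! ways to fill the rest, and there are C(5,j) ways to pick which j.
By inclusion–exclusion, the number of valid placements is Σ_{j=0}^{5} (−1)^j C(5,j)·(7−j)!.
Computing: 5040 − 3600 + 1200 − 240 + 30 − 2 = 2428.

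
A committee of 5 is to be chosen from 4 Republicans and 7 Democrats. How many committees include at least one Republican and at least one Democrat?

Total 5-person selections from all 11: C(11,5) = 462.
Subtract selections that omit an entire group: no Republicans → C(7,5) = 21; no Democrats → C(4,5) = 0.
Both groups omitted at once is impossible, so 462 − 21 = 441.

441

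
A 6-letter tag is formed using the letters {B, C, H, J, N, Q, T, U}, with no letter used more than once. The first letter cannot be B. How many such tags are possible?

The first letter has 8−1 = 7 choices (anything except B).
The remaining 5 letters are filled from the other 7 symbols without repetition: 7 × 6 × 5 × 4 × 3 = 2520.
Total: 7 × 2520 = 17640.

17640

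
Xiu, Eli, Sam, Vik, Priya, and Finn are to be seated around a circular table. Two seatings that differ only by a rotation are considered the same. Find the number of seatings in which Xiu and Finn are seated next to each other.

48

Glue Xiu and Finn into a block (2 internal orders). Seating 5 units around a circle gives (4)! arrangements.
So 2 × (4)! = 2 × 24 = 48.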